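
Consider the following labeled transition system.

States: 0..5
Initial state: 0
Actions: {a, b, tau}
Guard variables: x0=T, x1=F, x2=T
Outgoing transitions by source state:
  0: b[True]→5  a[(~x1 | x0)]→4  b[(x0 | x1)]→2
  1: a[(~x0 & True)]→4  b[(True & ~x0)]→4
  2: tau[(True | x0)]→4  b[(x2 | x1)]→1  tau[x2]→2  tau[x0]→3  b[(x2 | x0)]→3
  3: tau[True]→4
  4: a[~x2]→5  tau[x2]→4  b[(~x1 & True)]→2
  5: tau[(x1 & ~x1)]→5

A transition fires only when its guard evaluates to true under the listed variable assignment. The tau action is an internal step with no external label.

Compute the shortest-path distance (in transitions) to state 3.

Answer: 2

Trace:
Breadth-first toward 3:
  depth 0: {0}
  depth 1: {2,4,5}
  depth 2: {1,3}
first hit 3 at d=2 via b·b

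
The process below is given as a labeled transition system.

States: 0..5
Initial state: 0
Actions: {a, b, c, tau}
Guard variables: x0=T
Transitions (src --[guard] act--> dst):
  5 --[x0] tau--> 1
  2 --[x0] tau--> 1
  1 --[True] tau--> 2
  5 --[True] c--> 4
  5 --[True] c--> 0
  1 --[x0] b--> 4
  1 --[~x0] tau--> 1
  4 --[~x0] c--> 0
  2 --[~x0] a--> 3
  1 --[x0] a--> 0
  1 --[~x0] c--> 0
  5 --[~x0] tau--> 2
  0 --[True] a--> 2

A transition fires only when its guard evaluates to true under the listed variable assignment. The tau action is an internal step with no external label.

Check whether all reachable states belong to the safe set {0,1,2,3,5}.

Answer: INVARIANT VIOLATED at state 4

Working:
Safe = {0,1,2,3,5}
Reachable = {0,1,2,4}
  0: ok
  1: ok
  2: ok
  4: outside
reach 4 via a·tau·b — violates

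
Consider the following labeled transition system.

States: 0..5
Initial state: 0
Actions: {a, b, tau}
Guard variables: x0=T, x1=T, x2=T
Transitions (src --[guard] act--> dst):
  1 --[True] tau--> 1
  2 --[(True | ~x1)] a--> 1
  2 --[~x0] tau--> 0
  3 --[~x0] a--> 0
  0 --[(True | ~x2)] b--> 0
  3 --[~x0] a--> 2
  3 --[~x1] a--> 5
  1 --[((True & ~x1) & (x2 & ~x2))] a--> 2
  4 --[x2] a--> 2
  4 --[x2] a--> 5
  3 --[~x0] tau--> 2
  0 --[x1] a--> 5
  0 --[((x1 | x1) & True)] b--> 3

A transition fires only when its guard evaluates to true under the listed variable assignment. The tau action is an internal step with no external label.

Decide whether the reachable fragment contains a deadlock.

R = {0,3,5}
  0: a→5  b→0  b→3  [3 out]
  3: ∅  [no exit]
  5: ∅  [no exit]
witness 3: b

Answer: DEADLOCK at state 3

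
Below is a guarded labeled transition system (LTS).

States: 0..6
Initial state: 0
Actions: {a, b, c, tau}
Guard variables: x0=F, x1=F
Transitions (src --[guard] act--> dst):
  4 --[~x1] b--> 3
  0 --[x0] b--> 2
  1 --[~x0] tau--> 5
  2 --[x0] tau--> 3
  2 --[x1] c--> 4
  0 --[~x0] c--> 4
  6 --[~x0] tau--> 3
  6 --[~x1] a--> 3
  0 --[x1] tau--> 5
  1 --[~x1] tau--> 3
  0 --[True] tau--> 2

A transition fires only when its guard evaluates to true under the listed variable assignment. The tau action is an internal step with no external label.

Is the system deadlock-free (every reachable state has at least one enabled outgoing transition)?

Answer: DEADLOCK at state 2

Trace:
R = {0,2,3,4}
  0: c→4  tau→2  [2 exit(s)]
  2: ∅  [deadlock]
  3: ∅  [deadlock]
  4: b→3  [1 exit(s)]
trace reaching 2: tau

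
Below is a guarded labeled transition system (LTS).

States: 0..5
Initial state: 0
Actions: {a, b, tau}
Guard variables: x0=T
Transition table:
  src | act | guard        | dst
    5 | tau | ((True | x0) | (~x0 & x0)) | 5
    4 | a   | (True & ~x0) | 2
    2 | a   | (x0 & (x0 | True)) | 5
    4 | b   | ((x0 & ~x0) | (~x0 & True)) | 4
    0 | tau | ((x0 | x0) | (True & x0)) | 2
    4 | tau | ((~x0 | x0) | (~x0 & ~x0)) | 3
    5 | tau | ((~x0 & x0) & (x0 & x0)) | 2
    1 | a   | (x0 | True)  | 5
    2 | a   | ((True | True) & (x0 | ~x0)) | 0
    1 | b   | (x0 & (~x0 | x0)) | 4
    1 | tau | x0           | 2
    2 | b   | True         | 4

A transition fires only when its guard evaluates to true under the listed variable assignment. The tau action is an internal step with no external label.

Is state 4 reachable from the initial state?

Answer: REACHABLE

Trace:
9 transition(s) survive guard evaluation.
Layer 0: {0}
Layer 1: {2}  total {0,2}
Layer 2: {4,5}  total {0,2,4,5}
Layer 3: {3}  total {0,2,3,4,5}
Reach set: {0,2,3,4,5}
trace reaching 4: tau·b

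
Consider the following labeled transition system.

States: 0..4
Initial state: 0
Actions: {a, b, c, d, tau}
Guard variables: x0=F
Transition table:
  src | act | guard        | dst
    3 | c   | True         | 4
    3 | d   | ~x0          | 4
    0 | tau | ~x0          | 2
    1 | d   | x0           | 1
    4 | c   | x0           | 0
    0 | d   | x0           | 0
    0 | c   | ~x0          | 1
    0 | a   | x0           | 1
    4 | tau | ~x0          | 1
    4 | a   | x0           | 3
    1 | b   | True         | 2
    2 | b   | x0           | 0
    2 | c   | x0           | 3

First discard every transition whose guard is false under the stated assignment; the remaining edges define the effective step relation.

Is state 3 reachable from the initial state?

Answer: UNREACHABLE

Trace:
Guard filter leaves 6 enabled edge(s).
depth 0: {0}
depth 1: {1,2}  total {0,1,2}
Reach set: {0,1,2}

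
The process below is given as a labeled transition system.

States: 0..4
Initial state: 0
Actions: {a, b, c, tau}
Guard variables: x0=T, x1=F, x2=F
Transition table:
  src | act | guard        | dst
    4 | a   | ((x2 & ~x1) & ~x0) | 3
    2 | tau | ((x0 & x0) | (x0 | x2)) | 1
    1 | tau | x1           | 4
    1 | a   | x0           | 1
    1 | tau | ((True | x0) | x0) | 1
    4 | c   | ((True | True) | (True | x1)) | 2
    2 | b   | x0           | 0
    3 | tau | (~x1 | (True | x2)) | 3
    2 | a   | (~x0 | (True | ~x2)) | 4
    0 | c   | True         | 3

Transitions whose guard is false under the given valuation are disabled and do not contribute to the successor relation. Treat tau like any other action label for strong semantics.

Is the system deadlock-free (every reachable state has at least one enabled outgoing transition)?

R = {0,3}
  0: c→3  [1 out]
  3: tau→3  [1 out]

Answer: DEADLOCK-FREE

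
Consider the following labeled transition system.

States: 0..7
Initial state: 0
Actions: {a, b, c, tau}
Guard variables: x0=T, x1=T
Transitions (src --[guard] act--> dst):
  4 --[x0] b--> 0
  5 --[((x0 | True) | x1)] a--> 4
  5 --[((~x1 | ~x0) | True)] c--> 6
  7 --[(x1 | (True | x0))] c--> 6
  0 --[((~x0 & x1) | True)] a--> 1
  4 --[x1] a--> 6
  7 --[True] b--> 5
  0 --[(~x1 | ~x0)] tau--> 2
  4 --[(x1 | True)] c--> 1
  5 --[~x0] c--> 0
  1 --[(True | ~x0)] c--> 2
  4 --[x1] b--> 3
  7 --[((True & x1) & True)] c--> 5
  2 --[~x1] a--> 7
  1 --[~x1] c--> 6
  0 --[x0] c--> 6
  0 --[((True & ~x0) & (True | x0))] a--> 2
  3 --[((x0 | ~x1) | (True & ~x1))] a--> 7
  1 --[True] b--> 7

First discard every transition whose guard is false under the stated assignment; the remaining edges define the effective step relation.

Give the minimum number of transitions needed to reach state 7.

Breadth-first toward 7:
  L0 = {0}
  L1 = {1,6}
  L2 = {2,7}
first hit 7 at d=2 via a·b

Answer: 2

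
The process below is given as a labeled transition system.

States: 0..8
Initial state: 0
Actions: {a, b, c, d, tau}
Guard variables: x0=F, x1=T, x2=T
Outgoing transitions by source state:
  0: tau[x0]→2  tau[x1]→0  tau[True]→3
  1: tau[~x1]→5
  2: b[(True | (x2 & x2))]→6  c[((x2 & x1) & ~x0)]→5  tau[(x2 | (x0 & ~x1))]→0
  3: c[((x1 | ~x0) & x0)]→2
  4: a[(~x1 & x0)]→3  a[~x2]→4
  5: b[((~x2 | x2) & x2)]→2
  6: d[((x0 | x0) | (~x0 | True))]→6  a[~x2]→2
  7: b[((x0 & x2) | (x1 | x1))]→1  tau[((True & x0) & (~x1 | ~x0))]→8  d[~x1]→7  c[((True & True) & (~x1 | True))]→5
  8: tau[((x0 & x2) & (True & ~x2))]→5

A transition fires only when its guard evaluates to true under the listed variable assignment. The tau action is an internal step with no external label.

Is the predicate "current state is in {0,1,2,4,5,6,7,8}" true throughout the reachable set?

Answer: INVARIANT VIOLATED at state 3

Working:
Safe = {0,1,2,4,5,6,7,8}
Reach set: {0,3}
  0: ✓
  3: VIOLATES
reach 3 via tau — violates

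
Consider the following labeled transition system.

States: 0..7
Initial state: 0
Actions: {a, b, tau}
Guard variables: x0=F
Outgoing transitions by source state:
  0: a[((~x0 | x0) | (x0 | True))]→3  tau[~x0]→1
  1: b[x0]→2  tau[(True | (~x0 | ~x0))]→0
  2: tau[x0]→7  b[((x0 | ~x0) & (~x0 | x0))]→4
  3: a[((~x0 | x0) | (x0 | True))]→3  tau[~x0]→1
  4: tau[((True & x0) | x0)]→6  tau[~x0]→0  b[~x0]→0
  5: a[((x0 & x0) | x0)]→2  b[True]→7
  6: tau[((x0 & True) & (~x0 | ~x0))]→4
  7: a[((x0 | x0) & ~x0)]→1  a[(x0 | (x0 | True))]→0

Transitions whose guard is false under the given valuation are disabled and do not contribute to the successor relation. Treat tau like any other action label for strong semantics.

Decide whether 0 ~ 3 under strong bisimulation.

Refine partition for ~:
  π0 = {{0,1,2,3,4,5,6,7}}
  π1 = {{0,3},{1},{2,5},{4},{6},{7}}
  π2 = {{0,3},{1},{2},{4},{5},{6},{7}}
stable after 3 split(s): 7 block(s)
class of 0: {0,3}; class of 3: {0,3}

Answer: BISIMILAR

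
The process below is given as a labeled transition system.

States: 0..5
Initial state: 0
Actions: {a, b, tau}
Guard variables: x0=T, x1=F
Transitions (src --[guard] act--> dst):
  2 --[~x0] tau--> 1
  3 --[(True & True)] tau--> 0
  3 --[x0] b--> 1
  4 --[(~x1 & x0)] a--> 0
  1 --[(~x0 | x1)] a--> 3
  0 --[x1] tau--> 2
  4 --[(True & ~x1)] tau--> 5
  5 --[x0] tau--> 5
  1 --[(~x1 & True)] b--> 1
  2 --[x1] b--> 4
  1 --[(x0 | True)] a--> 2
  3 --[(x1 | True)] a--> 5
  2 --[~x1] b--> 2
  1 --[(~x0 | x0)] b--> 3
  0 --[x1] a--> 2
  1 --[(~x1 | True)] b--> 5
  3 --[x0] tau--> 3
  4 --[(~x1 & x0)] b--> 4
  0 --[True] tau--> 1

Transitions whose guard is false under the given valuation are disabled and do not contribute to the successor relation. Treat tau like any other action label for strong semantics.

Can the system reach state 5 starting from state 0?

14 transition(s) survive guard evaluation.
L0 = {0}
L1 = {1}  cumulative {0,1}
L2 = {2,3,5}  cumulative {0,1,2,3,5}
Reachable = {0,1,2,3,5}
witness 5: tau·b

Answer: REACHABLE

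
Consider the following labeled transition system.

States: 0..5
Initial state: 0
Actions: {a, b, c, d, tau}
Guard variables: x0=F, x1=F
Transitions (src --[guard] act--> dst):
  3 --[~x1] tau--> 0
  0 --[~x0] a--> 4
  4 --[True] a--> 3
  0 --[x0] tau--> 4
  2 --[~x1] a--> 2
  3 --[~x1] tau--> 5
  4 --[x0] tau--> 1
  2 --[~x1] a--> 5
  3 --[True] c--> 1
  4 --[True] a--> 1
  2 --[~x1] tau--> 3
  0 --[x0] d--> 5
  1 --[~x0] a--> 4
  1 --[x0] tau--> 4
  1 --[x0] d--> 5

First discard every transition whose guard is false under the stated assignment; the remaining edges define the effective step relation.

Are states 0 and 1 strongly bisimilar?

Answer: BISIMILAR

Working:
Bisimulation quotient by refinement:
  π0 = {{0,1,2,3,4,5}}
  π1 = {{0,1,4},{2},{3},{5}}
  π2 = {{0,1},{2},{3},{4},{5}}
stable after 3 split(s): 5 block(s)
0∈{0,1}, 1∈{0,1}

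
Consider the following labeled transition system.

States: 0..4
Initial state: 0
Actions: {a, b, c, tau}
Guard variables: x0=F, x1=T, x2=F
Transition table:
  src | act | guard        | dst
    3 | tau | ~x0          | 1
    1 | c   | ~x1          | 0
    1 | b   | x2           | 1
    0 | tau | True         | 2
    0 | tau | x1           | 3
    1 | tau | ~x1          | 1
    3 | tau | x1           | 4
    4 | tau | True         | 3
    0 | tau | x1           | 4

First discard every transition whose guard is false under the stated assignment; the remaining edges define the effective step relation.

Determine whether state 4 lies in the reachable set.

Answer: REACHABLE

Working:
Guard filter leaves 6 enabled edge(s).
L0 = {0}
L1 = {2,3,4}  total {0,2,3,4}
L2 = {1}  total {0,1,2,3,4}
Reach set: {0,1,2,3,4}
witness 4: tau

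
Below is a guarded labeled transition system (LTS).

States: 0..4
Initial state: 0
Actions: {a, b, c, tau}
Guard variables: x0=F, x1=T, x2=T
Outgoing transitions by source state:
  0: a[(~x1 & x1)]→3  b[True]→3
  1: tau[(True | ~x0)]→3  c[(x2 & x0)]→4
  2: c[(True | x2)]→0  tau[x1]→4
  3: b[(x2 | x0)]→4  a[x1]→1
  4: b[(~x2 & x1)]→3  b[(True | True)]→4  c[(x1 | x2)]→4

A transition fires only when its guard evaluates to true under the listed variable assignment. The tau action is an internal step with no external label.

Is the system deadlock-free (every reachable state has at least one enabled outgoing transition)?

Reachable = {0,1,3,4}
  0: b→3  [1 out]
  1: tau→3  [1 out]
  3: a→1  b→4  [2 out]
  4: b→4  c→4  [2 out]

Answer: DEADLOCK-FREE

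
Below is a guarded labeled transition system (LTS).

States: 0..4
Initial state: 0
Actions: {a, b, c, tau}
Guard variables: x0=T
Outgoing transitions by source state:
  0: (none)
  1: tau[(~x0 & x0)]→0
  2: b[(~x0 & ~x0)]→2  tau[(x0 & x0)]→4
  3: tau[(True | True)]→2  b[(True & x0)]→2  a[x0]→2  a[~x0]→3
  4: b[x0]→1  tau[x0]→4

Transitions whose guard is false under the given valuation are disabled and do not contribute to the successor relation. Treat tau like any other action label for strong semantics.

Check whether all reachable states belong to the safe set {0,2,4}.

Answer: INVARIANT HOLDS

Trace:
Safe = {0,2,4}
R = {0}
  0: ✓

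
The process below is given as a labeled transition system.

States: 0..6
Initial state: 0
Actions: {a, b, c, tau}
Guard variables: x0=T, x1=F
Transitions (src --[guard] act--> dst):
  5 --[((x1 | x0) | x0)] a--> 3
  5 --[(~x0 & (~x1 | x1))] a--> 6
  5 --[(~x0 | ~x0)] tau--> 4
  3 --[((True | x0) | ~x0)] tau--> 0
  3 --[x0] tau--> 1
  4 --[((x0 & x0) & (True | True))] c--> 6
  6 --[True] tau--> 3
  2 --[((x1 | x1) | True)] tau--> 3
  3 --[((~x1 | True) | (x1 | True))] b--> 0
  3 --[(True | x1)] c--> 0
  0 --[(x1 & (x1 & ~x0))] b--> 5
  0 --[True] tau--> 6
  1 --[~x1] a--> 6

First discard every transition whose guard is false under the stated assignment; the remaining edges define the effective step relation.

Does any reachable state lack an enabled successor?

Answer: DEADLOCK-FREE

Working:
R = {0,1,3,6}
  0: tau→6  [1 out]
  1: a→6  [1 out]
  3: b→0  c→0  tau→0  tau→1  [4 out]
  6: tau→3  [1 out]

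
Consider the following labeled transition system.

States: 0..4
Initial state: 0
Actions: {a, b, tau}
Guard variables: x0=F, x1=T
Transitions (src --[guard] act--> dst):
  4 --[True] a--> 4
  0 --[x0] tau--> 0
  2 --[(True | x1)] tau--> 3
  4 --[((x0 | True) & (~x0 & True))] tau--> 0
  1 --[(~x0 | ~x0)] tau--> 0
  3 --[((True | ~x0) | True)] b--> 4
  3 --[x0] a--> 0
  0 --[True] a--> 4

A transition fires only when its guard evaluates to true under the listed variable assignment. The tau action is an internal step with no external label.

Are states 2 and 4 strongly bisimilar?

Answer: NOT BISIMILAR

Analysis:
Bisimulation quotient by refinement:
  P[0] = {{0,1,2,3,4}}
  P[1] = {{0},{1,2},{3},{4}}
  P[2] = {{0},{1},{2},{3},{4}}
stable after 3 split(s): 5 block(s)
class of 2: {2}; class of 4: {4}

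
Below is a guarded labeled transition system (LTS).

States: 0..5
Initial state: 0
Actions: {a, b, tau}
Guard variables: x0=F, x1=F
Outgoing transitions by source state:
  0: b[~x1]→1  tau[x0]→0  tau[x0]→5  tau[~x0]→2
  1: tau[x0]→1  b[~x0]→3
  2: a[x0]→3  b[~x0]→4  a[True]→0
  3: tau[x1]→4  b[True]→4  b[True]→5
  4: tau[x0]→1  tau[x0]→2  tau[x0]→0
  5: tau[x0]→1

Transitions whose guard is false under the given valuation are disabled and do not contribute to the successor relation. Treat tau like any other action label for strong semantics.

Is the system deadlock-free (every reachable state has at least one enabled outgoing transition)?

Reachable = {0,1,2,3,4,5}
  0: b→1  tau→2  [2 exit(s)]
  1: b→3  [1 exit(s)]
  2: a→0  b→4  [2 exit(s)]
  3: b→4  b→5  [2 exit(s)]
  4: ∅  [deadlock]
  5: ∅  [deadlock]
witness 4: tau·b

Answer: DEADLOCK at state 4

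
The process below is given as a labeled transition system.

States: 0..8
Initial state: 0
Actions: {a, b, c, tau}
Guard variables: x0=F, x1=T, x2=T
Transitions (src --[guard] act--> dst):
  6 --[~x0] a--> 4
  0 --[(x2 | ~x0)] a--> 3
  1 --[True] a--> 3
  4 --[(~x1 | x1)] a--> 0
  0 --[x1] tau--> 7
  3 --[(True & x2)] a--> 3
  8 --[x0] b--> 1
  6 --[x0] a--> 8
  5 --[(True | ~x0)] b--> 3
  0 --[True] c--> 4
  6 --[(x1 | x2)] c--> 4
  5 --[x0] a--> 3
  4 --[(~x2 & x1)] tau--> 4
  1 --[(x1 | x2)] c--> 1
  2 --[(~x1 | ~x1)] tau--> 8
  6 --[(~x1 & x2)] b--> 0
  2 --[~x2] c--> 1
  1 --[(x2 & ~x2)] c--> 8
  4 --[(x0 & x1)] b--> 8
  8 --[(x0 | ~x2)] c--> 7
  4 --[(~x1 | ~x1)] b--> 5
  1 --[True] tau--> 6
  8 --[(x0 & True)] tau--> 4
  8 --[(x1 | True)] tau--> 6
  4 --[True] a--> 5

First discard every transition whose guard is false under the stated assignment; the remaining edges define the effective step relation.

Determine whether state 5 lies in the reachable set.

Answer: REACHABLE

Working:
13 transition(s) survive guard evaluation.
depth 0: {0}
depth 1: {3,4,7}  total {0,3,4,7}
depth 2: {5}  total {0,3,4,5,7}
Reachable = {0,3,4,5,7}
Path to 5: c·a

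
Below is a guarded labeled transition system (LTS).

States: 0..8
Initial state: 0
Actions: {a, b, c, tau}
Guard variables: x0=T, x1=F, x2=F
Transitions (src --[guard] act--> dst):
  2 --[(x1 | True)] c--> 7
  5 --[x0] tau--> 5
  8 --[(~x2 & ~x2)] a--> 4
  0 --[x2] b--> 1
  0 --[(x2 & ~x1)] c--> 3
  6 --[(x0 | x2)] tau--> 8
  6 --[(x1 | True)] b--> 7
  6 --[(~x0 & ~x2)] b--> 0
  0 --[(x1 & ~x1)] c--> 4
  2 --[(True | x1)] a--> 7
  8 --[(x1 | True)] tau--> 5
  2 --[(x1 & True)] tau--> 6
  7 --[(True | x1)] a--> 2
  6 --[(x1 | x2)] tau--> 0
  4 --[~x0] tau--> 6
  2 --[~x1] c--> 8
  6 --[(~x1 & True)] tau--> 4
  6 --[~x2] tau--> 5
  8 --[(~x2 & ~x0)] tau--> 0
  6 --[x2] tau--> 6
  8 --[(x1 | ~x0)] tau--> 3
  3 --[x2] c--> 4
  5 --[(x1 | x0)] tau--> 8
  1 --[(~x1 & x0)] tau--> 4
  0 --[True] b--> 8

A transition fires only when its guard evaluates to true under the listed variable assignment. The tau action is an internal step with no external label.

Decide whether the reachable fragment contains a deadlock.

R = {0,4,5,8}
  0: b→8  [1 out]
  4: ∅  [STUCK]
  5: tau→5  tau→8  [2 out]
  8: a→4  tau→5  [2 out]
witness 4: b·a

Answer: DEADLOCK at state 4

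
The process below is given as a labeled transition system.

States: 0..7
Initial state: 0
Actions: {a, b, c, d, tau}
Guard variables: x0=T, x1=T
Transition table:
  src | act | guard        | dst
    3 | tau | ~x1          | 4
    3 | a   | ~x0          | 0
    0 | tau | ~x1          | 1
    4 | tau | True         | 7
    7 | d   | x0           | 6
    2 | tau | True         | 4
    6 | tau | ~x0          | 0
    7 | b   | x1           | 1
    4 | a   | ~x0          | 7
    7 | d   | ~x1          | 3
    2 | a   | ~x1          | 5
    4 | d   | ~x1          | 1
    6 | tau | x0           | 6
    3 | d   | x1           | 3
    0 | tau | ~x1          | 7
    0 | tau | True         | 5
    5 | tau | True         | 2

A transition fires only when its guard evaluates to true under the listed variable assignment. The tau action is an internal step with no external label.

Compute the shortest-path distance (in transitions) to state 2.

Layered search for 2:
  L0 = {0}
  L1 = {5}
  L2 = {2}
depth(2)=2, e.g. tau·tau

Answer: 2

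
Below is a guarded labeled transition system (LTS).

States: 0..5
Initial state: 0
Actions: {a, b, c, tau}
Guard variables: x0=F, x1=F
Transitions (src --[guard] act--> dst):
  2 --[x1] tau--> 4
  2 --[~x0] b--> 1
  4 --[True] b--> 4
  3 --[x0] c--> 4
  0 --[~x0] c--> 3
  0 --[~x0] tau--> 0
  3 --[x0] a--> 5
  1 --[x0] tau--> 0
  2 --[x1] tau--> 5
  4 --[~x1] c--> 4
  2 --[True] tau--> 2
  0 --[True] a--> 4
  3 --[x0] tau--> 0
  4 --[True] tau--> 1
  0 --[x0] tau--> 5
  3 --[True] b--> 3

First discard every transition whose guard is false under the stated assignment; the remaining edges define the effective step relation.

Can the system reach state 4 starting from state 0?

Answer: REACHABLE

Working:
9 transition(s) survive guard evaluation.
Layer 0: {0}
Layer 1: {3,4}  total {0,3,4}
Layer 2: {1}  total {0,1,3,4}
R = {0,1,3,4}
witness 4: a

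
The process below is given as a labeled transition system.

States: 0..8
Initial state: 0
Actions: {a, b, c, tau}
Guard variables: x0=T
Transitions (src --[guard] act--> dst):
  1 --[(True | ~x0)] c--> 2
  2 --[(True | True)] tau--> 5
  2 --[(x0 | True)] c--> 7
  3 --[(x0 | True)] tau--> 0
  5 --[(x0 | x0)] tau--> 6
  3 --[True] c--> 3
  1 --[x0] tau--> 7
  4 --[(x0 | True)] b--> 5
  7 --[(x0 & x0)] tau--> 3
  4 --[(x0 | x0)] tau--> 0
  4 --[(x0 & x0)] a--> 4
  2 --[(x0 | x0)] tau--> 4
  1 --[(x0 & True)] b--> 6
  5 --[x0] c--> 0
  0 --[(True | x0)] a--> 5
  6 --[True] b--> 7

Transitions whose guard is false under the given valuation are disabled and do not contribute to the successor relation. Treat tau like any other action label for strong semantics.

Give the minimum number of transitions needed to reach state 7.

Answer: 3

Analysis:
Breadth-first toward 7:
  depth 0: {0}
  depth 1: {5}
  depth 2: {6}
  depth 3: {7}
7 enters at depth 3; path a·tau·b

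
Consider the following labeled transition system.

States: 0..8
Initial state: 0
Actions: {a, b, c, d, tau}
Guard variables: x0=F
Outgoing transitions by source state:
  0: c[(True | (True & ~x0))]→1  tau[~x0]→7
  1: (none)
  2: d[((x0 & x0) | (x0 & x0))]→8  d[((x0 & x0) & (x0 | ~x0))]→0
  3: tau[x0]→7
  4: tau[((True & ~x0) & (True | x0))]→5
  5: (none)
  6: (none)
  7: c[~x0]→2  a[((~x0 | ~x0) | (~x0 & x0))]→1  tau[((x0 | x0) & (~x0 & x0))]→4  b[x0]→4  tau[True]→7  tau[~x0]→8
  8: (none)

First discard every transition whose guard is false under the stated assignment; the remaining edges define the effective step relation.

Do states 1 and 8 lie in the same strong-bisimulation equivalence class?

Bisimulation quotient by refinement:
  π0 = {{0,1,2,3,4,5,6,7,8}}
  π1 = {{0},{1,2,3,5,6,8},{4},{7}}
4 equivalence class(es) (converged in 2)
1∈{1,2,3,5,6,8}, 8∈{1,2,3,5,6,8}

Answer: BISIMILAR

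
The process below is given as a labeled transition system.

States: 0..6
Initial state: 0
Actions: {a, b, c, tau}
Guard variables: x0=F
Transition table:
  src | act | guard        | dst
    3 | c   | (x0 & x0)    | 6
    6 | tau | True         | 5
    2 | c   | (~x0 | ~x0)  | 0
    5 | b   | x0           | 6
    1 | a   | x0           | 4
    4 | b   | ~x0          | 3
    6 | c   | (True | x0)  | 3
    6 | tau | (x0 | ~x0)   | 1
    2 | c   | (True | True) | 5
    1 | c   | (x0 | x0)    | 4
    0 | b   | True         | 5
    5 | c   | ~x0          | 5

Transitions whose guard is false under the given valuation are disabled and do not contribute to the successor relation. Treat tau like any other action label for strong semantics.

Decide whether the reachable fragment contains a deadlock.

R = {0,5}
  0: b→5  [1 out]
  5: c→5  [1 out]

Answer: DEADLOCK-FREE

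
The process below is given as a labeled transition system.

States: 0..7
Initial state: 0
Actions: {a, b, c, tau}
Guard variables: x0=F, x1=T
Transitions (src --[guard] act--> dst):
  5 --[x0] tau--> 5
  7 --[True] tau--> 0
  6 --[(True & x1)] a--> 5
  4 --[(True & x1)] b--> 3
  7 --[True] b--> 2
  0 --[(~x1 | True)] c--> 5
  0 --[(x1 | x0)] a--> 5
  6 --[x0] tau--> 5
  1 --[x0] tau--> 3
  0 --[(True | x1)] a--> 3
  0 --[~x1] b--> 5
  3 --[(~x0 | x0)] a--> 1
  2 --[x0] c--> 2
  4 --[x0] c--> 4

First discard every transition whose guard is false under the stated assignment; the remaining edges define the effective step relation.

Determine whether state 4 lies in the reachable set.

Guard filter leaves 8 enabled edge(s).
depth 0: {0}
depth 1: {3,5}  total {0,3,5}
depth 2: {1}  total {0,1,3,5}
Reach set: {0,1,3,5}

Answer: UNREACHABLE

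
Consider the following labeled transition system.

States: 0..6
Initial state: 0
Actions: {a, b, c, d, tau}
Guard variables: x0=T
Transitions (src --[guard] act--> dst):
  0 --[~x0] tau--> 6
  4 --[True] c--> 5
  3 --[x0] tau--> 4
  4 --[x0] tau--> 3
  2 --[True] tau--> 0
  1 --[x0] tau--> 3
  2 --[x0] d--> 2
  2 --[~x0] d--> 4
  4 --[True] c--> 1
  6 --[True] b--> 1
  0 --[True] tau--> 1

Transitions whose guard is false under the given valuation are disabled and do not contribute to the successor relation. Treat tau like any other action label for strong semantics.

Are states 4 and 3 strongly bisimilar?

Bisimulation quotient by refinement:
  round 0: {{0,1,2,3,4,5,6}}
  round 1: {{0,1,3},{2},{4},{5},{6}}
  round 2: {{0,1},{2},{3},{4},{5},{6}}
  round 3: {{0},{1},{2},{3},{4},{5},{6}}
stable after 4 split(s): 7 block(s)
4∈{4}, 3∈{3}

Answer: NOT BISIMILAR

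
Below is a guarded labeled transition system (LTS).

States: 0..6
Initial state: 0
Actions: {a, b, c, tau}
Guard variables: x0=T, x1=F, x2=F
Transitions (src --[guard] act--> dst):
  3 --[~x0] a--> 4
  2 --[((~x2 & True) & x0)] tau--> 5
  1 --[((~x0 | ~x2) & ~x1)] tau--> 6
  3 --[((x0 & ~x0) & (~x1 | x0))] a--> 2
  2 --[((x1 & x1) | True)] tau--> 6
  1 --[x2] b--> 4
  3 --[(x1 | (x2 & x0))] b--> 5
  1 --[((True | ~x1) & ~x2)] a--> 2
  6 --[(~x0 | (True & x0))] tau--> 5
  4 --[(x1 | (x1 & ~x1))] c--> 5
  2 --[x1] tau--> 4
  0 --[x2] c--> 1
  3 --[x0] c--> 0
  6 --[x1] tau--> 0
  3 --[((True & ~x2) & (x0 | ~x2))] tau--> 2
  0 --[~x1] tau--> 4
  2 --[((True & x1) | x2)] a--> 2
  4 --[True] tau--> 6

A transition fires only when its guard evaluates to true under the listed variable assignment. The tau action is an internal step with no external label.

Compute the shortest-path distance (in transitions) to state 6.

Layered search for 6:
  Layer 0: {0}
  Layer 1: {4}
  Layer 2: {6}
depth(6)=2, e.g. tau·tau

Answer: 2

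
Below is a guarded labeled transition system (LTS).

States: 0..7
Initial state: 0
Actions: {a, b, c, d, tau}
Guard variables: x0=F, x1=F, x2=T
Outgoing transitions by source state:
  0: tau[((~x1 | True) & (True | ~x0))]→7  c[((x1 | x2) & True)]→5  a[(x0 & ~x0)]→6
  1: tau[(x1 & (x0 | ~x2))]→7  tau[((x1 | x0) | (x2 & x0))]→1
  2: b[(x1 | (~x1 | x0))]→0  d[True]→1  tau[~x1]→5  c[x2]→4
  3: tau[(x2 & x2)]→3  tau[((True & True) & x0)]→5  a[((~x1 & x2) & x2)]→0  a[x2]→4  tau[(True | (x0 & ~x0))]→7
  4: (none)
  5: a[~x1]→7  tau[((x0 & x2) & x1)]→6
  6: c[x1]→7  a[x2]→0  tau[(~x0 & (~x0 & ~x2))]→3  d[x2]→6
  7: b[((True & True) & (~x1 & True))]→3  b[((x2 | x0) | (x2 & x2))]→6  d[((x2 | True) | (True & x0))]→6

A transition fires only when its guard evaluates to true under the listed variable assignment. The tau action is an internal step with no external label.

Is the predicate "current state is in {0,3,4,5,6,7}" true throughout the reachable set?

Answer: INVARIANT HOLDS

Working:
Allowed set {0,3,4,5,6,7}
R = {0,3,4,5,6,7}
  0: safe
  3: safe
  4: safe
  5: safe
  6: safe
  7: safe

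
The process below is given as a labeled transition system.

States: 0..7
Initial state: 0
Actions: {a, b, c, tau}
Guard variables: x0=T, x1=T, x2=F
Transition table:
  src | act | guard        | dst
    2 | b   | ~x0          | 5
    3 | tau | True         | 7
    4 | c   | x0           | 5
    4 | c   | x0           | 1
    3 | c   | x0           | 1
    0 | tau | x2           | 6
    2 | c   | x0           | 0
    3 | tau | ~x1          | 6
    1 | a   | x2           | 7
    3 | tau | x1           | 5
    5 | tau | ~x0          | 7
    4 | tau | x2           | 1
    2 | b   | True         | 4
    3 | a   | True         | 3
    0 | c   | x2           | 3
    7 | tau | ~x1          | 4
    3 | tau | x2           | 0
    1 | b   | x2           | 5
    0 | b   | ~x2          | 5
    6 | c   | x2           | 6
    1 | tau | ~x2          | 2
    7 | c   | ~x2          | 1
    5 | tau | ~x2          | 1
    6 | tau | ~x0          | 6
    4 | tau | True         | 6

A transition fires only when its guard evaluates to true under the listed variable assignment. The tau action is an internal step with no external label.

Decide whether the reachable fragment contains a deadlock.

R = {0,1,2,4,5,6}
  0: b→5  [1 exit(s)]
  1: tau→2  [1 exit(s)]
  2: b→4  c→0  [2 exit(s)]
  4: c→1  c→5  tau→6  [3 exit(s)]
  5: tau→1  [1 exit(s)]
  6: ∅  [deadlock]
trace reaching 6: b·tau·tau·b·tau

Answer: DEADLOCK at state 6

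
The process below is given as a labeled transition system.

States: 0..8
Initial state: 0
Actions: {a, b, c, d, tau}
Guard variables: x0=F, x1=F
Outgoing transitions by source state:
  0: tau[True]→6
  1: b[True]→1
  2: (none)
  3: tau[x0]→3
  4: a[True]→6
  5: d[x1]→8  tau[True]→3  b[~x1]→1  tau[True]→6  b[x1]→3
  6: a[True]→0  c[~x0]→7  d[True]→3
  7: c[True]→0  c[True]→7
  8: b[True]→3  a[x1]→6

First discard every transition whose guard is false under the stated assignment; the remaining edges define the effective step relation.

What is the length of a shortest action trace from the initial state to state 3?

Breadth-first toward 3:
  depth 0: {0}
  depth 1: {6}
  depth 2: {3,7}
depth(3)=2, e.g. tau·d

Answer: 2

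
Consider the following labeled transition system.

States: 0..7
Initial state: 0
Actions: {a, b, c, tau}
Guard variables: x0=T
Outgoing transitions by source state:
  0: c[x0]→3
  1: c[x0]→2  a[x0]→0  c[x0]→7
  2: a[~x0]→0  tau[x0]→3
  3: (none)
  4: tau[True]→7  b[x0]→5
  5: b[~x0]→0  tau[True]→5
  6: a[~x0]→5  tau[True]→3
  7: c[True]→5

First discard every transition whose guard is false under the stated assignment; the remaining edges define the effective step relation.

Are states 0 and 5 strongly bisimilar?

Answer: NOT BISIMILAR

Analysis:
Bisimulation quotient by refinement:
  P[0] = {{0,1,2,3,4,5,6,7}}
  P[1] = {{0,7},{1},{2,5,6},{3},{4}}
  P[2] = {{0},{1},{2,6},{3},{4},{5},{7}}
stable after 3 split(s): 7 block(s)
0∈{0}, 5∈{5}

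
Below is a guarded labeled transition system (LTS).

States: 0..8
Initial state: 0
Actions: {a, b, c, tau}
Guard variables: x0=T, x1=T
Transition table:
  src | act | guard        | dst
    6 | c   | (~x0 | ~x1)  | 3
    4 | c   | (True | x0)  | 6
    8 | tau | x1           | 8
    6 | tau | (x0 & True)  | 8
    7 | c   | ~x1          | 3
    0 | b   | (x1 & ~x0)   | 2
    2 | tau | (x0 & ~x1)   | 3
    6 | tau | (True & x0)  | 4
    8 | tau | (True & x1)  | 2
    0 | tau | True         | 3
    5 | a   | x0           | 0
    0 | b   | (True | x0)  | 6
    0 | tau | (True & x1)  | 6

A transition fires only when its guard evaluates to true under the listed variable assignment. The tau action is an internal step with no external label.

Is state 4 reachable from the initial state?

Answer: REACHABLE

Trace:
After dropping false guards: 9 live edges.
depth 0: {0}
depth 1: {3,6}  total {0,3,6}
depth 2: {4,8}  total {0,3,4,6,8}
depth 3: {2}  total {0,2,3,4,6,8}
Reach set: {0,2,3,4,6,8}
trace reaching 4: tau·tau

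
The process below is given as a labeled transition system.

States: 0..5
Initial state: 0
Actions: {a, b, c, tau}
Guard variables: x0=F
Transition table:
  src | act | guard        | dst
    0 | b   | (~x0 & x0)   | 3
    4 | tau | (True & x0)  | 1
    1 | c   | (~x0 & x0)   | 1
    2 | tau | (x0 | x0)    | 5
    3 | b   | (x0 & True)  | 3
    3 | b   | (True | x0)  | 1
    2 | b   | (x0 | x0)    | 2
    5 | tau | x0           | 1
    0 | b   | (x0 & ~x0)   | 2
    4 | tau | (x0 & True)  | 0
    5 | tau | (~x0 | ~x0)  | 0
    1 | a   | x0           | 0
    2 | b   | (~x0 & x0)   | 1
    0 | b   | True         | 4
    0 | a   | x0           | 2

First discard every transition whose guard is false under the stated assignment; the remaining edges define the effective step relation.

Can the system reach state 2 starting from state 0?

After dropping false guards: 3 live edges.
depth 0: {0}
depth 1: {4}  now seen {0,4}
Reach set: {0,4}

Answer: UNREACHABLE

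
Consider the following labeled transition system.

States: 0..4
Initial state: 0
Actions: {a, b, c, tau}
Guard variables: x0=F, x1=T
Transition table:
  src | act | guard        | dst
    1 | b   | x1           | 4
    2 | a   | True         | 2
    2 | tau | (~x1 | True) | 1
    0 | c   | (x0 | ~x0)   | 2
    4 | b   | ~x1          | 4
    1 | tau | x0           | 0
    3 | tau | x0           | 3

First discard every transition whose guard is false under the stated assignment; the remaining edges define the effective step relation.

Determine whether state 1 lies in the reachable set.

Answer: REACHABLE

Working:
4 transition(s) survive guard evaluation.
L0 = {0}
L1 = {2}  total {0,2}
L2 = {1}  total {0,1,2}
L3 = {4}  total {0,1,2,4}
R = {0,1,2,4}
Path to 1: c·tau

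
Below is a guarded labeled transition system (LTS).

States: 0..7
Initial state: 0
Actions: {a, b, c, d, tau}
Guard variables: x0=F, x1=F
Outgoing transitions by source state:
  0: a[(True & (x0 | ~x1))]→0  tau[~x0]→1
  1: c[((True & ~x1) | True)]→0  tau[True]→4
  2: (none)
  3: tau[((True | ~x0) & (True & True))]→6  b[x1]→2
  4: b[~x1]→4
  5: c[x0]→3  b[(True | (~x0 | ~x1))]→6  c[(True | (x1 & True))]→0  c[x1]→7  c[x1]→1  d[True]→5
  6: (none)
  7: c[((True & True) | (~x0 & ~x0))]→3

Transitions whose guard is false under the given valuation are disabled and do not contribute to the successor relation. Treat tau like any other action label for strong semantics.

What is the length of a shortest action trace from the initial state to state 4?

Answer: 2

Trace:
Breadth-first toward 4:
  L0 = {0}
  L1 = {1}
  L2 = {4}
4 enters at depth 2; path tau·tau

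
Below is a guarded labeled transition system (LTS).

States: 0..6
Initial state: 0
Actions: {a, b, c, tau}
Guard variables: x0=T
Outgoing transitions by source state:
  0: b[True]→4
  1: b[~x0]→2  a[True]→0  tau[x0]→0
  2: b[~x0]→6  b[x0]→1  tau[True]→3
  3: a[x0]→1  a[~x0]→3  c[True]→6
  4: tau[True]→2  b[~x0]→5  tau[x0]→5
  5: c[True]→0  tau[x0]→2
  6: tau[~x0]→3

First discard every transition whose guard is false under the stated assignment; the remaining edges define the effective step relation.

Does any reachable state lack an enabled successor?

R = {0,1,2,3,4,5,6}
  0: b→4  [1 out]
  1: a→0  tau→0  [2 out]
  2: b→1  tau→3  [2 out]
  3: a→1  c→6  [2 out]
  4: tau→2  tau→5  [2 out]
  5: c→0  tau→2  [2 out]
  6: ∅  [STUCK]
witness 6: b·tau·tau·c

Answer: DEADLOCK at state 6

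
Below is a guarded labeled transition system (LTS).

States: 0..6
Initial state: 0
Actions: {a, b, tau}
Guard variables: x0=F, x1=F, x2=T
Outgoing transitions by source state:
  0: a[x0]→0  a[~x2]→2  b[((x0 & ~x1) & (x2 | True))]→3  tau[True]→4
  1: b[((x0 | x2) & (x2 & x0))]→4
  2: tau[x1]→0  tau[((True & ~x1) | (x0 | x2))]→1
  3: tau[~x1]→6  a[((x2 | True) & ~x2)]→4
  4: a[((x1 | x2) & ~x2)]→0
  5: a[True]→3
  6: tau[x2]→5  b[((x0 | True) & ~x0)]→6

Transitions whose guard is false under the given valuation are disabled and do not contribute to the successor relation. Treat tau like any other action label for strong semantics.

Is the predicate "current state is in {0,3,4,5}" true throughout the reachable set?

Answer: INVARIANT HOLDS

Trace:
Allowed set {0,3,4,5}
R = {0,4}
  0: ✓
  4: ✓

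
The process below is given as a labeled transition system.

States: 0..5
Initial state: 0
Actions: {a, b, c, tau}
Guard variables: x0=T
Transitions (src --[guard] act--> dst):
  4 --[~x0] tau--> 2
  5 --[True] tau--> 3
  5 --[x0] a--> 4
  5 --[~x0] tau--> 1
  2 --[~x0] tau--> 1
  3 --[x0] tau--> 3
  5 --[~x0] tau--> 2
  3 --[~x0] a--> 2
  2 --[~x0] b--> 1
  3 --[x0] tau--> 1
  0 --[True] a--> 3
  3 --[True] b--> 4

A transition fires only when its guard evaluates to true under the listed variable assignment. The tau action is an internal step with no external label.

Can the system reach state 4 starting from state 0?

Guard filter leaves 6 enabled edge(s).
L0 = {0}
L1 = {3}  total {0,3}
L2 = {1,4}  total {0,1,3,4}
Reachable = {0,1,3,4}
Path to 4: a·b

Answer: REACHABLE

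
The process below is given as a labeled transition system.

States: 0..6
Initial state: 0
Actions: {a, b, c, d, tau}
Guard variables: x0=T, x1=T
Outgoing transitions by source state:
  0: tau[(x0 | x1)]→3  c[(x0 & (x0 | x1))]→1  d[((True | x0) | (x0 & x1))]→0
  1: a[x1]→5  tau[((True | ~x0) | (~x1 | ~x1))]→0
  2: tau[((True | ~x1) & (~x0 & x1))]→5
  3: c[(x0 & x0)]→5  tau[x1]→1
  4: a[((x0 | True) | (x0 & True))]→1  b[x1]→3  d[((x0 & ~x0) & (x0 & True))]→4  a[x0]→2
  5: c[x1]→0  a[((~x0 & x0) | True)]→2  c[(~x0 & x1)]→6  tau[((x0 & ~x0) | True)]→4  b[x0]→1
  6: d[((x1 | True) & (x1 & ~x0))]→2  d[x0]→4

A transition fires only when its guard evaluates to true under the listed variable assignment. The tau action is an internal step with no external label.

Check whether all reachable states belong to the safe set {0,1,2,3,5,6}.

Answer: INVARIANT VIOLATED at state 4

Trace:
Allowed set {0,1,2,3,5,6}
Reach set: {0,1,2,3,4,5}
  0: ✓
  1: ✓
  2: ✓
  3: ✓
  4: VIOLATES
  5: ✓
reach 4 via tau·c·tau — violates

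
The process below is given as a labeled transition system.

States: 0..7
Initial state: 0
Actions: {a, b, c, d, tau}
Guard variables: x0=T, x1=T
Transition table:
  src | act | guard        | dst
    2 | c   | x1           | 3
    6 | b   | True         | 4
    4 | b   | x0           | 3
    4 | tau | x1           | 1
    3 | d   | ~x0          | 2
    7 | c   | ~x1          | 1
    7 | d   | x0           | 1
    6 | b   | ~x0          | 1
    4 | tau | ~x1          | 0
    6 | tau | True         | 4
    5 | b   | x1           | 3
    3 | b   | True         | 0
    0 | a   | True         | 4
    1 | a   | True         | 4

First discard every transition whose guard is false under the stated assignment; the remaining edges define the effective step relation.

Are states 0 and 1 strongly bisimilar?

Refine partition for ~:
  P[0] = {{0,1,2,3,4,5,6,7}}
  P[1] = {{0,1},{2},{3,5},{4,6},{7}}
  P[2] = {{0,1},{2},{3},{4},{5},{6},{7}}
stable after 3 split(s): 7 block(s)
class of 0: {0,1}; class of 1: {0,1}

Answer: BISIMILAR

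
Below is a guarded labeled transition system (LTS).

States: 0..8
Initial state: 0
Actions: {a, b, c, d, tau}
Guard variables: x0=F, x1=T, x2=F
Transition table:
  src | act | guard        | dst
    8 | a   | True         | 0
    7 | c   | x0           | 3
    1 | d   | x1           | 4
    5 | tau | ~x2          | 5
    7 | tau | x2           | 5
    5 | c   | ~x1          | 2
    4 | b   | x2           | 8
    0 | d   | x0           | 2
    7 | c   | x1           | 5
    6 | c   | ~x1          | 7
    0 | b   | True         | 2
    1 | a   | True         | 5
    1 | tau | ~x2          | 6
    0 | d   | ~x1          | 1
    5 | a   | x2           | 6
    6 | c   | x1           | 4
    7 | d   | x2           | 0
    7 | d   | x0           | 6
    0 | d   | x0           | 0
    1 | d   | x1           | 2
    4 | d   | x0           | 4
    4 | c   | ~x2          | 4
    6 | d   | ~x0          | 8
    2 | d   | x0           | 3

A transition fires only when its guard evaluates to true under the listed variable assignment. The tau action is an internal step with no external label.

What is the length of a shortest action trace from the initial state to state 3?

BFS to 3:
  Layer 0: {0}
  Layer 1: {2}
3 never appears.

Answer: UNREACHABLE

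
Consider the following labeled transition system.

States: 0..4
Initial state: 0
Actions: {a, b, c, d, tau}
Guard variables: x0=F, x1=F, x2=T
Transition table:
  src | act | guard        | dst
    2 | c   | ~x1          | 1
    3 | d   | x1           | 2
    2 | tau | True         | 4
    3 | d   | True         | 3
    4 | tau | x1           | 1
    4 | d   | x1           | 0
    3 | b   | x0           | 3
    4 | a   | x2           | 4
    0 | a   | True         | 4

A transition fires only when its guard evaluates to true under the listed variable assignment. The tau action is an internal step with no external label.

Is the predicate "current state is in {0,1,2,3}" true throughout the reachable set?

Answer: INVARIANT VIOLATED at state 4

Trace:
Inv-set: {0,1,2,3}
Reach set: {0,4}
  0: safe
  4: outside
reach 4 via a — violates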